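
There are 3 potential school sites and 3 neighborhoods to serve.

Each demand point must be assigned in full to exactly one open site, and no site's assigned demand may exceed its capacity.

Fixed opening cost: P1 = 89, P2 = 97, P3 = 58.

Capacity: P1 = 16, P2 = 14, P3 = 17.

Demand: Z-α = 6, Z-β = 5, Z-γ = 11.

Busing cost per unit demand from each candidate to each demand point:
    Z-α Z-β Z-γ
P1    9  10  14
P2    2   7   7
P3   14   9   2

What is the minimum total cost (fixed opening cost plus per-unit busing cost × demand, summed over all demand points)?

224

Open {P2, P3}; cheapest assignment that respects the capacities:
  P2 (cap 14, load 11): Z-α, Z-β — cost 6×2 + 5×7 = 47
  P3 (cap 17, load 11): Z-γ — cost 11×2 = 22
  Shipping 69, fixed 155 → total 224.
  Any other capacity-feasible assignment to {P2, P3} ships for at least 69.
Compare {P1, P3}: its best feasible assignment gives total 268.
Compare {P1, P2, P3}: its best feasible assignment gives total 313.
Every other set of open sites that can feasibly serve all demand totals ≥ 268 even under its best assignment. Minimum: 224.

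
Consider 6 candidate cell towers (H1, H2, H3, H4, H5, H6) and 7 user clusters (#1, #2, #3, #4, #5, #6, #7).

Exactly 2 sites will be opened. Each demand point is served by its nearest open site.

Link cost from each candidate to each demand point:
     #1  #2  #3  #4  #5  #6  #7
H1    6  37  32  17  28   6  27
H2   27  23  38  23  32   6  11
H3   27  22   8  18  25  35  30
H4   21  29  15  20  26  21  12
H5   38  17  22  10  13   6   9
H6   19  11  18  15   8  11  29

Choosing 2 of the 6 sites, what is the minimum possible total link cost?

Open {H5, H6}.
  #1→H6 19, #2→H6 11, #3→H6 18, #4→H5 10, #5→H6 8, #6→H5 6, #7→H5 9  ⇒ total 81.
Compare {H1, H5}: total 83.
Compare {H2, H6}: total 88.
No size-2 selection does better; minimum is 81.

81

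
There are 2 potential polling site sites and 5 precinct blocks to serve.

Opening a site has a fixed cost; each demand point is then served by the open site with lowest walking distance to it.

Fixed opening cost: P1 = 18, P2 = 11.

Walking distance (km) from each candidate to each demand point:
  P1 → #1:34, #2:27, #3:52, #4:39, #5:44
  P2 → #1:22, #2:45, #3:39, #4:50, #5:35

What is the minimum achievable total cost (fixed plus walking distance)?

191

Open {P1, P2}: assign each demand point to its cheapest open site.
  #1→P2 22, #2→P1 27, #3→P2 39, #4→P1 39, #5→P2 35
  walking distance 162, fixed 29 → total 191.
Compare {P2}: walking distance 191 + fixed 11 = 202.
Compare {P1}: walking distance 196 + fixed 18 = 214.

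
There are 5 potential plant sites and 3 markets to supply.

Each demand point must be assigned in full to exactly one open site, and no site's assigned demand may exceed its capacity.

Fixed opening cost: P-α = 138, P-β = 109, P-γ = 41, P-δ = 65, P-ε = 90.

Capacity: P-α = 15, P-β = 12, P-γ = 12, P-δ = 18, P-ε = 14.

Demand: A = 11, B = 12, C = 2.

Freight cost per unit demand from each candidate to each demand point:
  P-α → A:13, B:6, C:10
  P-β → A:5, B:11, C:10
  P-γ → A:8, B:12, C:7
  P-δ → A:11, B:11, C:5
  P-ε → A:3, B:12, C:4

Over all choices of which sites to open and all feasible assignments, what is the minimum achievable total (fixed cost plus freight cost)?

Open {P-γ, P-ε}; cheapest assignment that respects the capacities:
  P-γ (cap 12, load 12): B — cost 12×12 = 144
  P-ε (cap 14, load 13): A, C — cost 11×3 + 2×4 = 41
  Shipping 185, fixed 131 → total 316.
  Any other capacity-feasible assignment to {P-γ, P-ε} ships for at least 185.
Compare {P-δ, P-ε}: its best feasible assignment gives total 328.
Compare {P-γ, P-δ}: its best feasible assignment gives total 336.
Every other set of open sites that can feasibly serve all demand totals ≥ 328 even under its best assignment. Minimum: 316.

316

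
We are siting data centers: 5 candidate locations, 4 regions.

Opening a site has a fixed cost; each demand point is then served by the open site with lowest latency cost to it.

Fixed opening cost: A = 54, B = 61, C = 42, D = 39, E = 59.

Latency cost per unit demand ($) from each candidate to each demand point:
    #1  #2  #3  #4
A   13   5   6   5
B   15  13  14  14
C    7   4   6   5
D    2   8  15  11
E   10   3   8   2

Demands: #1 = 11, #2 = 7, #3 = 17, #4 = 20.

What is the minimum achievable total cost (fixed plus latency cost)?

317

Open {D, E}: assign each demand point to its cheapest open site.
  #1→D 11×2=22, #2→E 7×3=21, #3→E 17×8=136, #4→E 20×2=40
  latency cost 219, fixed 98 → total 317.
Compare {C, D, E}: latency cost 185 + fixed 140 = 325.
Compare {C, D}: latency cost 252 + fixed 81 = 333.
Compare {A, D, E}: latency cost 185 + fixed 152 = 337.
All other subsets cost ≥ 325. Minimum total cost: 317.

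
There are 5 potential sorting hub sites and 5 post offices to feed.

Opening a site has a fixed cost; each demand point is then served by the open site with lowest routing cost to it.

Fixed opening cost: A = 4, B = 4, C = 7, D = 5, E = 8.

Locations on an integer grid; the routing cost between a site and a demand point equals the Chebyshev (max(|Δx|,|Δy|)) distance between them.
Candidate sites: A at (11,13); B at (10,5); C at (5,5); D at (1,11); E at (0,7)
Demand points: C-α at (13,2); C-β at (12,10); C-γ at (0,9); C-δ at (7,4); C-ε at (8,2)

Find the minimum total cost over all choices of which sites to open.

Open {B, D}: assign each demand point to its cheapest open site.
  C-α→B 3, C-β→B 5, C-γ→D 2, C-δ→B 3, C-ε→B 3
  routing cost 16, fixed 9 → total 25.
Compare {A, B, D}: routing cost 14 + fixed 13 = 27.
Compare {B}: routing cost 24 + fixed 4 = 28.
Compare {B, E}: routing cost 16 + fixed 12 = 28.
All other subsets cost ≥ 27. Minimum total cost: 25.

25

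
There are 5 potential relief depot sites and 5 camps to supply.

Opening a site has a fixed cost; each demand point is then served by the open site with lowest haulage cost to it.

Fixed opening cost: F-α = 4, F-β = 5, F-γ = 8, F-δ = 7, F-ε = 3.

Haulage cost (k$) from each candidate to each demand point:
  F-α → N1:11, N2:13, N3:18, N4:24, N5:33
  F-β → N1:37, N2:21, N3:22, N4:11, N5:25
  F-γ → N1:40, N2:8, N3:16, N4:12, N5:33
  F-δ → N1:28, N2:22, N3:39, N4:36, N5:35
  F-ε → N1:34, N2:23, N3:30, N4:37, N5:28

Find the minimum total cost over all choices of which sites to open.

Open {F-α, F-β}: assign each demand point to its cheapest open site.
  N1→F-α 11, N2→F-α 13, N3→F-α 18, N4→F-β 11, N5→F-β 25
  haulage cost 78, fixed 9 → total 87.
Compare {F-α, F-β, F-γ}: haulage cost 71 + fixed 17 = 88.
Compare {F-α, F-β, F-ε}: haulage cost 78 + fixed 12 = 90.
Compare {F-α, F-γ, F-ε}: haulage cost 75 + fixed 15 = 90.
All other subsets cost ≥ 88. Minimum total cost: 87.

87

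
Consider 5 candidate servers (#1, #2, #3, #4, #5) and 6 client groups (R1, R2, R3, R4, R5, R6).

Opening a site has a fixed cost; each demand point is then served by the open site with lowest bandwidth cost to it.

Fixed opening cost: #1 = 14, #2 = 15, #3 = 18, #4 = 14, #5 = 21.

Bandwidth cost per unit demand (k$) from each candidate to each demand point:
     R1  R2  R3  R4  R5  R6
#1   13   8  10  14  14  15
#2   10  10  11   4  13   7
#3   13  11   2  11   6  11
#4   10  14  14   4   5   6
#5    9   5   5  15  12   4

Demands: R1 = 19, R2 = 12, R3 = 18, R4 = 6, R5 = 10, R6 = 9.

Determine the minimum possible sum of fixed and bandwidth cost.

Open {#3, #4, #5}: assign each demand point to its cheapest open site.
  R1→#5 19×9=171, R2→#5 12×5=60, R3→#3 18×2=36, R4→#4 6×4=24, R5→#4 10×5=50, R6→#5 9×4=36
  bandwidth cost 377, fixed 53 → total 430.
Compare {#2, #3, #5}: bandwidth cost 387 + fixed 54 = 441.
Compare {#1, #3, #4, #5}: bandwidth cost 377 + fixed 67 = 444.
Compare {#2, #3, #4, #5}: bandwidth cost 377 + fixed 68 = 445.
All other subsets cost ≥ 441. Minimum total cost: 430.

430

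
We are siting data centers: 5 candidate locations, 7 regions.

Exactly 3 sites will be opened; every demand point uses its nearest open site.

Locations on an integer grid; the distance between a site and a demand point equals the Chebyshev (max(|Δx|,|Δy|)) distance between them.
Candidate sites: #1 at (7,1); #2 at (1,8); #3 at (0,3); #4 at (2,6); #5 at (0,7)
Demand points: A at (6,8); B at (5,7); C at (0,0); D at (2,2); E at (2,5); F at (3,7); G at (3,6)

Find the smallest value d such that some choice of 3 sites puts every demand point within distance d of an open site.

4

Open {#1, #3, #4}.
  Farthest demand point is A at distance 4 (to #4); all others are ≤ 4.
With {#2, #3, #4} the worst case is 4.
With {#3, #4, #5} the worst case is 4.
No size-3 selection achieves below 4.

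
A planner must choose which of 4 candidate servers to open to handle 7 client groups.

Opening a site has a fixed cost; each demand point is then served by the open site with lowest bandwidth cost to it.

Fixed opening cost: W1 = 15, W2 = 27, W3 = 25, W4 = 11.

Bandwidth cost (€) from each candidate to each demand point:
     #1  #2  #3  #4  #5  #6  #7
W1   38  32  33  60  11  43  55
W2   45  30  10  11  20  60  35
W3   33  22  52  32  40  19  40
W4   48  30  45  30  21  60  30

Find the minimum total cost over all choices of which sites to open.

202

Open {W2, W3}: assign each demand point to its cheapest open site.
  #1→W3 33, #2→W3 22, #3→W2 10, #4→W2 11, #5→W2 20, #6→W3 19, #7→W2 35
  bandwidth cost 150, fixed 52 → total 202.
Compare {W1, W2, W3}: bandwidth cost 141 + fixed 67 = 208.
Compare {W2, W3, W4}: bandwidth cost 145 + fixed 63 = 208.
Compare {W1, W2, W3, W4}: bandwidth cost 136 + fixed 78 = 214.
All other subsets cost ≥ 208. Minimum total cost: 202.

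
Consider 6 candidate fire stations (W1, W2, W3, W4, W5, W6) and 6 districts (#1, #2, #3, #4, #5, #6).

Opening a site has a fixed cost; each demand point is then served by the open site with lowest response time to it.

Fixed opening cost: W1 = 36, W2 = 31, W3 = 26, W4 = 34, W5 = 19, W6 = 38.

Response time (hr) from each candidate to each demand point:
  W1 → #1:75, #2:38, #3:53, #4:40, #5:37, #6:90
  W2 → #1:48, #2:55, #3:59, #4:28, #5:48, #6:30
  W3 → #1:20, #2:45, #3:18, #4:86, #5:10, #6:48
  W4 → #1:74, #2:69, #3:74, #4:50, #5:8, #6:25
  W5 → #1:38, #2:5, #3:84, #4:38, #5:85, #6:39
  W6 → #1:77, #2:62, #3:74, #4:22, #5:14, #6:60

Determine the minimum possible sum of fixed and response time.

Open {W3, W5}: assign each demand point to its cheapest open site.
  #1→W3 20, #2→W5 5, #3→W3 18, #4→W5 38, #5→W3 10, #6→W5 39
  response time 130, fixed 45 → total 175.
Compare {W2, W3, W5}: response time 111 + fixed 76 = 187.
Compare {W3, W4, W5}: response time 114 + fixed 79 = 193.
Compare {W3, W5, W6}: response time 114 + fixed 83 = 197.
All other subsets cost ≥ 187. Minimum total cost: 175.

175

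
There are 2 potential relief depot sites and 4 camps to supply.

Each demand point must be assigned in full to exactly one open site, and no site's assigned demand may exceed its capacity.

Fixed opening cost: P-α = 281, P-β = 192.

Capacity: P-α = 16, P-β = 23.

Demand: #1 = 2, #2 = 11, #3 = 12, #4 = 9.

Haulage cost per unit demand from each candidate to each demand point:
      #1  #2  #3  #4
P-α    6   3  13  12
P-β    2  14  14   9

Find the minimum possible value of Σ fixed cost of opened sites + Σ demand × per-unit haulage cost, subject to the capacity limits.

Open {P-α, P-β}; cheapest assignment that respects the capacities:
  P-α (cap 16, load 11): #2 — cost 11×3 = 33
  P-β (cap 23, load 23): #1, #3, #4 — cost 2×2 + 12×14 + 9×9 = 253
  Shipping 286, fixed 473 → total 759.
  Any other capacity-feasible assignment to {P-α, P-β} ships for at least 286.
Total demand is 34 and no other set of sites has combined capacity ≥ 34, so {P-α, P-β} is the only feasible choice of open sites. Minimum: 759.

759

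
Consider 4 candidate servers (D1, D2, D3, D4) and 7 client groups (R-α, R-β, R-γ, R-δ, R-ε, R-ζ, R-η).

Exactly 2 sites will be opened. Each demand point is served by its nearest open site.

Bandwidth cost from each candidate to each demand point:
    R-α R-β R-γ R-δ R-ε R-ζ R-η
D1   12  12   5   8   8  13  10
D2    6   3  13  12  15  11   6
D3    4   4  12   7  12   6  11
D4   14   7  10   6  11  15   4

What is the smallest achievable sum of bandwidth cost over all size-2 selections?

Open {D1, D3}.
  R-α→D3 4, R-β→D3 4, R-γ→D1 5, R-δ→D3 7, R-ε→D1 8, R-ζ→D3 6, R-η→D1 10  ⇒ total 44.
Compare {D3, D4}: total 45.
Compare {D1, D2}: total 47.
No size-2 selection does better; minimum is 44.

44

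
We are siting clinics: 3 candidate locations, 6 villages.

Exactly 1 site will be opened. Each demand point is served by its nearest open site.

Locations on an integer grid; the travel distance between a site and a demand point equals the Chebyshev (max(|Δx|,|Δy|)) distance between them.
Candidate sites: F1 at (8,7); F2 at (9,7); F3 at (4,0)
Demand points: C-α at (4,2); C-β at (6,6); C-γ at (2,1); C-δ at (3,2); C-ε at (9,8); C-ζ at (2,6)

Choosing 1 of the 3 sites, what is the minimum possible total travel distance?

25

Open {F1}.
  C-α→F1 5, C-β→F1 2, C-γ→F1 6, C-δ→F1 5, C-ε→F1 1, C-ζ→F1 6  ⇒ total 25.
Compare {F3}: total 26.
Compare {F2}: total 29.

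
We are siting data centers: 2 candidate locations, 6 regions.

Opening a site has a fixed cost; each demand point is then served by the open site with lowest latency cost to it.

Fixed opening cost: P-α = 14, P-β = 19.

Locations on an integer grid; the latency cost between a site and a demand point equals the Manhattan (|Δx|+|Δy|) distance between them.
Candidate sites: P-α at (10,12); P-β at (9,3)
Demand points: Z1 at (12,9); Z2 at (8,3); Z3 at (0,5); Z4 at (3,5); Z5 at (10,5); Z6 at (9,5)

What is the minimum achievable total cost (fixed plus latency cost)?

53

Open {P-β}: assign each demand point to its cheapest open site.
  Z1→P-β 9, Z2→P-β 1, Z3→P-β 11, Z4→P-β 8, Z5→P-β 3, Z6→P-β 2
  latency cost 34, fixed 19 → total 53.
Compare {P-α, P-β}: latency cost 30 + fixed 33 = 63.
Compare {P-α}: latency cost 62 + fixed 14 = 76.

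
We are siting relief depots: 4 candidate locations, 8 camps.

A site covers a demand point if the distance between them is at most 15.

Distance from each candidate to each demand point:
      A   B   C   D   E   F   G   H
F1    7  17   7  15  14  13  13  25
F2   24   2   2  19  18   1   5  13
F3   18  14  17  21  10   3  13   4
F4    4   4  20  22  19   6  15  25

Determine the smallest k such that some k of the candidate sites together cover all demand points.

Coverage sets (demand points within 15 of each site):
  F1: {A, C, D, E, F, G}
  F2: {B, C, F, G, H}
  F3: {B, E, F, G, H}
  F4: {A, B, F, G}
No single site covers all 8 demand points.
But {F1, F2} covers everything, so the minimum is 2.

2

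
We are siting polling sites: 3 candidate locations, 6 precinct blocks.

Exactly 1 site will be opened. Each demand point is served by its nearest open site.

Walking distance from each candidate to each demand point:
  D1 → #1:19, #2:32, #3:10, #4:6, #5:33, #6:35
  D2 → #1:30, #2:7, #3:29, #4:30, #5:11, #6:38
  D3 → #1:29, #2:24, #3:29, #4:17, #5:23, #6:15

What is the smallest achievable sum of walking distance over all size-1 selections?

135

Open {D1}.
  #1→D1 19, #2→D1 32, #3→D1 10, #4→D1 6, #5→D1 33, #6→D1 35  ⇒ total 135.
Compare {D3}: total 137.
Compare {D2}: total 145.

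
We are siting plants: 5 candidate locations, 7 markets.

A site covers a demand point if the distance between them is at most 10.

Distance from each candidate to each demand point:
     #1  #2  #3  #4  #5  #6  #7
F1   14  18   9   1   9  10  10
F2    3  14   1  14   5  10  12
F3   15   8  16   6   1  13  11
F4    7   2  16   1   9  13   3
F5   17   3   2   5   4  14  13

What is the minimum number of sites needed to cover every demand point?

Coverage sets (demand points within 10 of each site):
  F1: {#3, #4, #5, #6, #7}
  F2: {#1, #3, #5, #6}
  F3: {#2, #4, #5}
  F4: {#1, #2, #4, #5, #7}
  F5: {#2, #3, #4, #5}
No single site covers all 7 demand points.
But {F1, F4} covers everything, so the minimum is 2.

2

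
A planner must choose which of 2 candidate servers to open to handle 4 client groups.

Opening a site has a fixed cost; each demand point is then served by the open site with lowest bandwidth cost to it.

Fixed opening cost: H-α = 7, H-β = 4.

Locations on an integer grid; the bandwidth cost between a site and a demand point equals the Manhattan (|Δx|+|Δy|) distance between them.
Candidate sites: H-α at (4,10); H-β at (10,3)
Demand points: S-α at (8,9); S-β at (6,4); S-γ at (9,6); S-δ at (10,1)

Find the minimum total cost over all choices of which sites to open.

23

Open {H-β}: assign each demand point to its cheapest open site.
  S-α→H-β 8, S-β→H-β 5, S-γ→H-β 4, S-δ→H-β 2
  bandwidth cost 19, fixed 4 → total 23.
Compare {H-α, H-β}: bandwidth cost 16 + fixed 11 = 27.
Compare {H-α}: bandwidth cost 37 + fixed 7 = 44.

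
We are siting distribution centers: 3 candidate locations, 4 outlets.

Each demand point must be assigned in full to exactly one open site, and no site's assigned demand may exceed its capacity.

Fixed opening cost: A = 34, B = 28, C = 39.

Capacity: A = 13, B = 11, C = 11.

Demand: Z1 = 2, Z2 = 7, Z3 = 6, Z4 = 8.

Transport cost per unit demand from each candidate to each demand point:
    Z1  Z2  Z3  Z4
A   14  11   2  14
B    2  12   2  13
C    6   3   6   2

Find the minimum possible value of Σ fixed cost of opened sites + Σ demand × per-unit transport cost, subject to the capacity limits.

Open {A, C}; cheapest assignment that respects the capacities:
  A (cap 13, load 13): Z2, Z3 — cost 7×11 + 6×2 = 89
  C (cap 11, load 10): Z1, Z4 — cost 2×6 + 8×2 = 28
  Shipping 117, fixed 73 → total 190.
  Any other capacity-feasible assignment to {A, C} ships for at least 117.
Compare {A, B, C}: its best feasible assignment gives total 210.
Compare {A, B}: its best feasible assignment gives total 259.
Every other set of open sites that can feasibly serve all demand totals ≥ 210 even under its best assignment. Minimum: 190.

190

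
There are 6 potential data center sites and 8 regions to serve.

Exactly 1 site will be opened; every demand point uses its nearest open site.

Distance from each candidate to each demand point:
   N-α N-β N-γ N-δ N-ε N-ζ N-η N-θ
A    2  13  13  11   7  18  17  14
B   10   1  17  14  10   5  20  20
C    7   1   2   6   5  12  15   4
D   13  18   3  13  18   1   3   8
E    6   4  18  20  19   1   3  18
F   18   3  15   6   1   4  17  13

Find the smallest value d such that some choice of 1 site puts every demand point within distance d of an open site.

15

Open {C}.
  Farthest demand point is N-η at distance 15 (to C); all others are ≤ 15.
With {A} the worst case is 18.
With {D} the worst case is 18.
No size-1 selection achieves below 15.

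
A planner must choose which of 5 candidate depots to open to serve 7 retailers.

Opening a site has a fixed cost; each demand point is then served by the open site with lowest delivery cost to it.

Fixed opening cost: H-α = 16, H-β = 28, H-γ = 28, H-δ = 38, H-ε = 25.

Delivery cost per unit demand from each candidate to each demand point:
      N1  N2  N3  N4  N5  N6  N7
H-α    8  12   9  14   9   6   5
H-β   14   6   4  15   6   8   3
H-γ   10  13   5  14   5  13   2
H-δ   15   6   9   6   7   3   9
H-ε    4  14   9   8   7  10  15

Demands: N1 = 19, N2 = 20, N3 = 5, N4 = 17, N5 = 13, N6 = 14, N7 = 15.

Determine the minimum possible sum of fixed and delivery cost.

551

Open {H-γ, H-δ, H-ε}: assign each demand point to its cheapest open site.
  N1→H-ε 19×4=76, N2→H-δ 20×6=120, N3→H-γ 5×5=25, N4→H-δ 17×6=102, N5→H-γ 13×5=65, N6→H-δ 14×3=42, N7→H-γ 15×2=30
  delivery cost 460, fixed 91 → total 551.
Compare {H-α, H-γ, H-δ, H-ε}: delivery cost 460 + fixed 107 = 567.
Compare {H-β, H-δ, H-ε}: delivery cost 483 + fixed 91 = 574.
Compare {H-β, H-γ, H-δ, H-ε}: delivery cost 455 + fixed 119 = 574.
All other subsets cost ≥ 567. Minimum total cost: 551.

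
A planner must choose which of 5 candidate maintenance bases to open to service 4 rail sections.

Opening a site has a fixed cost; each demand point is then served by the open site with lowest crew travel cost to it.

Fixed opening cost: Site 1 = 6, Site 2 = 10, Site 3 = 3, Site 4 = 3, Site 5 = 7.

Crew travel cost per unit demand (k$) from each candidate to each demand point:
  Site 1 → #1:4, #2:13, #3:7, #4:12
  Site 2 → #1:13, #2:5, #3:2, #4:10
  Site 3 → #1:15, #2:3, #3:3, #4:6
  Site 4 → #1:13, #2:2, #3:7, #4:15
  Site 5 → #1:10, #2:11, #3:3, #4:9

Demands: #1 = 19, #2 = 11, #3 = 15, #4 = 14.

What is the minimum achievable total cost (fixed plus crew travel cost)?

Open {Site 1, Site 2, Site 3, Site 4}: assign each demand point to its cheapest open site.
  #1→Site 1 19×4=76, #2→Site 4 11×2=22, #3→Site 2 15×2=30, #4→Site 3 14×6=84
  crew travel cost 212, fixed 22 → total 234.
Compare {Site 1, Site 3, Site 4}: crew travel cost 227 + fixed 12 = 239.
Compare {Site 1, Site 2, Site 3, Site 4, Site 5}: crew travel cost 212 + fixed 29 = 241.
Compare {Site 1, Site 2, Site 3}: crew travel cost 223 + fixed 19 = 242.
All other subsets cost ≥ 239. Minimum total cost: 234.

234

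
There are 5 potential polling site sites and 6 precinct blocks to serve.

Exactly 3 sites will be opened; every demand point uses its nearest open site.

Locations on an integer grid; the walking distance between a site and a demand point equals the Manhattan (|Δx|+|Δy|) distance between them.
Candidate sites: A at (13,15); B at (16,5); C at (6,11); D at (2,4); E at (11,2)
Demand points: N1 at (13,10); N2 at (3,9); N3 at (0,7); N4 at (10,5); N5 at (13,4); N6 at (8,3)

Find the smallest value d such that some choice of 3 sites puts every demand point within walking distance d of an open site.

Open {A, D, E}.
  Farthest demand point is N2 at walking distance 6 (to D); all others are ≤ 6.
With {A, B, D} the worst case is 7.
With {B, C, D} the worst case is 8.
No size-3 selection achieves below 6.

6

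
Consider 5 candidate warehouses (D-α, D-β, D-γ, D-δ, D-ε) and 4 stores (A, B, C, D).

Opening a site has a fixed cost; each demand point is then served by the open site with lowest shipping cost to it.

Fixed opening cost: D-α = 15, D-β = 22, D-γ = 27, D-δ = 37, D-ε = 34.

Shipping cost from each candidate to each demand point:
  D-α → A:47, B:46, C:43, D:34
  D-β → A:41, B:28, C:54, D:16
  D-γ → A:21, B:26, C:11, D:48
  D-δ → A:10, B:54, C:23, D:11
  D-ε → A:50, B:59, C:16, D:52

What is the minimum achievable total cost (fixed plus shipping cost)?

Open {D-γ, D-δ}: assign each demand point to its cheapest open site.
  A→D-δ 10, B→D-γ 26, C→D-γ 11, D→D-δ 11
  shipping cost 58, fixed 64 → total 122.
Compare {D-β, D-γ}: shipping cost 74 + fixed 49 = 123.
Compare {D-β, D-δ}: shipping cost 72 + fixed 59 = 131.
Compare {D-γ}: shipping cost 106 + fixed 27 = 133.
All other subsets cost ≥ 123. Minimum total cost: 122.

122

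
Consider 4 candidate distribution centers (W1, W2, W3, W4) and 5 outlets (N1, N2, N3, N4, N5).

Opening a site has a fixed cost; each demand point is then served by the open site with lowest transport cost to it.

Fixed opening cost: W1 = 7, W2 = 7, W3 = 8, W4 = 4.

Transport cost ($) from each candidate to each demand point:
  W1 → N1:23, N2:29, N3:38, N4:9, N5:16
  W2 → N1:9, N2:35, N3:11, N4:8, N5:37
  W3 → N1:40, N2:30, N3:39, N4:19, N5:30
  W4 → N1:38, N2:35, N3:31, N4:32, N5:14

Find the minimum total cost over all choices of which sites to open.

87

Open {W1, W2}: assign each demand point to its cheapest open site.
  N1→W2 9, N2→W1 29, N3→W2 11, N4→W2 8, N5→W1 16
  transport cost 73, fixed 14 → total 87.
Compare {W2, W4}: transport cost 77 + fixed 11 = 88.
Compare {W1, W2, W4}: transport cost 71 + fixed 18 = 89.
Compare {W2, W3, W4}: transport cost 72 + fixed 19 = 91.
All other subsets cost ≥ 88. Minimum total cost: 87.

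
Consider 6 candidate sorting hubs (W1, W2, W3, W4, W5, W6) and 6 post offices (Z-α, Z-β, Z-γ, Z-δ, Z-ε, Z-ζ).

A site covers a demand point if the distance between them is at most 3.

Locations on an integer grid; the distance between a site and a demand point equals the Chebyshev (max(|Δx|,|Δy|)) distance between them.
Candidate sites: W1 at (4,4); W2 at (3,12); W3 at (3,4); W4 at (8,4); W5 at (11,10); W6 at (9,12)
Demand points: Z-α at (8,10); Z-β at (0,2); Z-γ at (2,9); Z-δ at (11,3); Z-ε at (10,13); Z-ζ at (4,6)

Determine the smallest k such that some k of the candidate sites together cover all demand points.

4

Coverage sets (demand points within 3 of each site):
  W1: {Z-ζ}
  W2: {Z-γ}
  W3: {Z-β, Z-ζ}
  W4: {Z-δ}
  W5: {Z-α, Z-ε}
  W6: {Z-α, Z-ε}
No 3 sites suffice: every size-3 union leaves at least one demand point uncovered.
But {W2, W3, W4, W5} covers everything, so the minimum is 4.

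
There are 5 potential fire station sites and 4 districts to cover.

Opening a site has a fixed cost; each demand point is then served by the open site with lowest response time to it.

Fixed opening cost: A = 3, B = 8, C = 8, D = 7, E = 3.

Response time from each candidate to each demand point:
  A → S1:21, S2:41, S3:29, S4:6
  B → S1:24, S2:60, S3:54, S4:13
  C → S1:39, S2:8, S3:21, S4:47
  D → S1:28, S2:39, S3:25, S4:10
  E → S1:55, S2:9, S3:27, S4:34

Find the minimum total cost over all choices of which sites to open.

67

Open {A, C}: assign each demand point to its cheapest open site.
  S1→A 21, S2→C 8, S3→C 21, S4→A 6
  response time 56, fixed 11 → total 67.
Compare {A, E}: response time 63 + fixed 6 = 69.
Compare {A, C, E}: response time 56 + fixed 14 = 70.
Compare {A, C, D}: response time 56 + fixed 18 = 74.
All other subsets cost ≥ 69. Minimum total cost: 67.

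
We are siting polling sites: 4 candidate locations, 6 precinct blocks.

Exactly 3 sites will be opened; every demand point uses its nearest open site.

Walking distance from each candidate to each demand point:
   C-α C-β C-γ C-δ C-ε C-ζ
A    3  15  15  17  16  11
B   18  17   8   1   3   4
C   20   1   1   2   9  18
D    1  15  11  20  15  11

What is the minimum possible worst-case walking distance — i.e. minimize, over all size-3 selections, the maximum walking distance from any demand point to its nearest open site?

4

Open {A, B, C}.
  Farthest demand point is C-ζ at walking distance 4 (to B); all others are ≤ 4.
With {B, C, D} the worst case is 4.
With {A, C, D} the worst case is 11.
No size-3 selection achieves below 4.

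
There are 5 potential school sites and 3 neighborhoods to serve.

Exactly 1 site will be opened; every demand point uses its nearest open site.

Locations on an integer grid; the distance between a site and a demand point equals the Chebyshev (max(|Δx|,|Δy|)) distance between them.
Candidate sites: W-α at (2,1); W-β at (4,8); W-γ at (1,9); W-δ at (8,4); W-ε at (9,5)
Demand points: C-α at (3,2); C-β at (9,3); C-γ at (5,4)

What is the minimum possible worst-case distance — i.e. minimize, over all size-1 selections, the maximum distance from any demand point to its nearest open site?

5

Open {W-δ}.
  Farthest demand point is C-α at distance 5 (to W-δ); all others are ≤ 5.
With {W-β} the worst case is 6.
With {W-ε} the worst case is 6.
No size-1 selection achieves below 5.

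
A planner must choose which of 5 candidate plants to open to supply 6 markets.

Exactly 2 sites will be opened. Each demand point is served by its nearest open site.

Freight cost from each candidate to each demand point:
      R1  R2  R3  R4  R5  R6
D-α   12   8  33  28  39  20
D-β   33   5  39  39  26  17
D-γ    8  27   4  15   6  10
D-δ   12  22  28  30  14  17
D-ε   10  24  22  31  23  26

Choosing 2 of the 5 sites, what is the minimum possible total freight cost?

Open {D-β, D-γ}.
  R1→D-γ 8, R2→D-β 5, R3→D-γ 4, R4→D-γ 15, R5→D-γ 6, R6→D-γ 10  ⇒ total 48.
Compare {D-α, D-γ}: total 51.
Compare {D-γ, D-δ}: total 65.
No size-2 selection does better; minimum is 48.

48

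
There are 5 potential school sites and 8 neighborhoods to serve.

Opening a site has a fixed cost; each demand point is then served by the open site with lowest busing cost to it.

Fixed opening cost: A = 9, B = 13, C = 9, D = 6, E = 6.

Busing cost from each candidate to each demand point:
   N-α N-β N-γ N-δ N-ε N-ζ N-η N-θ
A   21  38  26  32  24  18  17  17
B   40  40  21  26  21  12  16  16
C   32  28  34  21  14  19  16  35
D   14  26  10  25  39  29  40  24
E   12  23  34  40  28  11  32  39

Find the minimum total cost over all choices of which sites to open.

Open {C, D, E}: assign each demand point to its cheapest open site.
  N-α→E 12, N-β→E 23, N-γ→D 10, N-δ→C 21, N-ε→C 14, N-ζ→E 11, N-η→C 16, N-θ→D 24
  busing cost 131, fixed 21 → total 152.
Compare {A, C, D, E}: busing cost 124 + fixed 30 = 154.
Compare {B, C, D}: busing cost 129 + fixed 28 = 157.
Compare {B, C, D, E}: busing cost 123 + fixed 34 = 157.
All other subsets cost ≥ 154. Minimum total cost: 152.

152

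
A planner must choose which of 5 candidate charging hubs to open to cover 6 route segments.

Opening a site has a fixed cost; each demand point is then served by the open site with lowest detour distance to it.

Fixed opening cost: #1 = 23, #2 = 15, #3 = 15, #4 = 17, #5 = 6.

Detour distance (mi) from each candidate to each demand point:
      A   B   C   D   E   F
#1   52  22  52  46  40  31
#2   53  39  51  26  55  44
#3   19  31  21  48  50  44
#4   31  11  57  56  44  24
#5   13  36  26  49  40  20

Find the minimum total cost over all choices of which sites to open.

174

Open {#2, #4, #5}: assign each demand point to its cheapest open site.
  A→#5 13, B→#4 11, C→#5 26, D→#2 26, E→#5 40, F→#5 20
  detour distance 136, fixed 38 → total 174.
Compare {#2, #5}: detour distance 161 + fixed 21 = 182.
Compare {#4, #5}: detour distance 159 + fixed 23 = 182.
Compare {#2, #3, #4, #5}: detour distance 131 + fixed 53 = 184.
All other subsets cost ≥ 182. Minimum total cost: 174.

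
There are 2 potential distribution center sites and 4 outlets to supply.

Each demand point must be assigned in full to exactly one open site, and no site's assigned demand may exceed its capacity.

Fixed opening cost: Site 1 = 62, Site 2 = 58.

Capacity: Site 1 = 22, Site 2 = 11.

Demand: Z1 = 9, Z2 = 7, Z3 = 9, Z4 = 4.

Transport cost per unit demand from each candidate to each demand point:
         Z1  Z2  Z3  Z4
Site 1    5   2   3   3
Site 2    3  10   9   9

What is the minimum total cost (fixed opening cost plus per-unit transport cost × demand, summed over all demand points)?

Open {Site 1, Site 2}; cheapest assignment that respects the capacities:
  Site 1 (cap 22, load 20): Z2, Z3, Z4 — cost 7×2 + 9×3 + 4×3 = 53
  Site 2 (cap 11, load 9): Z1 — cost 9×3 = 27
  Shipping 80, fixed 120 → total 200.
  Any other capacity-feasible assignment to {Site 1, Site 2} ships for at least 80.
Total demand is 29 and no other set of sites has combined capacity ≥ 29, so {Site 1, Site 2} is the only feasible choice of open sites. Minimum: 200.

200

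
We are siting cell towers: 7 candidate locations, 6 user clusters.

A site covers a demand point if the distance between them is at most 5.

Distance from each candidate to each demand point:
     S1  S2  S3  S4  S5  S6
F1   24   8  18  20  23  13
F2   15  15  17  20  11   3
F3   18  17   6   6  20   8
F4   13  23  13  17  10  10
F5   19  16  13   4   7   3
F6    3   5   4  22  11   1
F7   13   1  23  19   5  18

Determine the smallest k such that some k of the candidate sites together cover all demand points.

Coverage sets (demand points within 5 of each site):
  F1: {}
  F2: {S6}
  F3: {}
  F4: {}
  F5: {S4, S6}
  F6: {S1, S2, S3, S6}
  F7: {S2, S5}
No 2 sites suffice: every size-2 union leaves at least one demand point uncovered.
But {F5, F6, F7} covers everything, so the minimum is 3.

3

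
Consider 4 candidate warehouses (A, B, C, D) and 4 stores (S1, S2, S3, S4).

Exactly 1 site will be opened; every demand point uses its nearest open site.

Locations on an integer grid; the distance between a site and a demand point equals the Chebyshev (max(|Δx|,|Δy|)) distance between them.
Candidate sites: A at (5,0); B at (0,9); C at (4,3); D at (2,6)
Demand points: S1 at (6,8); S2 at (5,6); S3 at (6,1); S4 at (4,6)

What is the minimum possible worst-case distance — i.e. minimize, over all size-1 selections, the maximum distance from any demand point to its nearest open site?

Open {C}.
  Farthest demand point is S1 at distance 5 (to C); all others are ≤ 5.
With {D} the worst case is 5.
With {A} the worst case is 8.
No size-1 selection achieves below 5.

5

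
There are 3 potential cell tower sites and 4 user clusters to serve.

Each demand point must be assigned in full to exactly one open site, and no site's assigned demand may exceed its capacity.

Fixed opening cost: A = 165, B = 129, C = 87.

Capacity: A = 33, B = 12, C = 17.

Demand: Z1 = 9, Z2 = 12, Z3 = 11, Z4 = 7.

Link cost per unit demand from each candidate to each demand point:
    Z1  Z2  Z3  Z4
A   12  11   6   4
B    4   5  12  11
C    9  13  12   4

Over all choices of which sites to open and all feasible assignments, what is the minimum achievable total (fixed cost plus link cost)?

Open {A, B}; cheapest assignment that respects the capacities:
  A (cap 33, load 27): Z1, Z3, Z4 — cost 9×12 + 11×6 + 7×4 = 202
  B (cap 12, load 12): Z2 — cost 12×5 = 60
  Shipping 262, fixed 294 → total 556.
  Any other capacity-feasible assignment to {A, B} ships for at least 262.
Compare {A, C}: its best feasible assignment gives total 559.
Compare {A, B, C}: its best feasible assignment gives total 616.
Every other set of open sites that can feasibly serve all demand totals ≥ 559 even under its best assignment. Minimum: 556.

556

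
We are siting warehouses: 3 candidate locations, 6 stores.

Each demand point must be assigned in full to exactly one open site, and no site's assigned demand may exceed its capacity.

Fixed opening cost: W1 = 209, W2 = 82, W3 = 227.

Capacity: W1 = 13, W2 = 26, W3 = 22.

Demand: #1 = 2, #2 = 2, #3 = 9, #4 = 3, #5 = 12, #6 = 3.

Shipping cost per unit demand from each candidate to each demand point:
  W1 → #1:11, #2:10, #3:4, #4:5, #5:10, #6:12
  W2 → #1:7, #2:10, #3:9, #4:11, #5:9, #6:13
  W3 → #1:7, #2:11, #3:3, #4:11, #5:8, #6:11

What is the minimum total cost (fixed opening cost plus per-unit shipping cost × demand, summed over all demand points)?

523

Open {W1, W2}; cheapest assignment that respects the capacities:
  W1 (cap 13, load 12): #3, #4 — cost 9×4 + 3×5 = 51
  W2 (cap 26, load 19): #1, #2, #5, #6 — cost 2×7 + 2×10 + 12×9 + 3×13 = 181
  Shipping 232, fixed 291 → total 523.
  Any other capacity-feasible assignment to {W1, W2} ships for at least 232.
Compare {W2, W3}: its best feasible assignment gives total 538.
Compare {W1, W3}: its best feasible assignment gives total 652.
Every other set of open sites that can feasibly serve all demand totals ≥ 538 even under its best assignment. Minimum: 523.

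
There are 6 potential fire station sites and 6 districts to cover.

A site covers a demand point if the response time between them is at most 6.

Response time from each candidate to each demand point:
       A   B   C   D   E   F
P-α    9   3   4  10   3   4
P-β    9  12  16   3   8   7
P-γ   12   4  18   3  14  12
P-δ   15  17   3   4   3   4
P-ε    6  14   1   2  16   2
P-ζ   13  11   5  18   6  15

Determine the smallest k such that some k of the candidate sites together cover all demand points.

2

Coverage sets (demand points within 6 of each site):
  P-α: {B, C, E, F}
  P-β: {D}
  P-γ: {B, D}
  P-δ: {C, D, E, F}
  P-ε: {A, C, D, F}
  P-ζ: {C, E}
No single site covers all 6 demand points.
But {P-α, P-ε} covers everything, so the minimum is 2.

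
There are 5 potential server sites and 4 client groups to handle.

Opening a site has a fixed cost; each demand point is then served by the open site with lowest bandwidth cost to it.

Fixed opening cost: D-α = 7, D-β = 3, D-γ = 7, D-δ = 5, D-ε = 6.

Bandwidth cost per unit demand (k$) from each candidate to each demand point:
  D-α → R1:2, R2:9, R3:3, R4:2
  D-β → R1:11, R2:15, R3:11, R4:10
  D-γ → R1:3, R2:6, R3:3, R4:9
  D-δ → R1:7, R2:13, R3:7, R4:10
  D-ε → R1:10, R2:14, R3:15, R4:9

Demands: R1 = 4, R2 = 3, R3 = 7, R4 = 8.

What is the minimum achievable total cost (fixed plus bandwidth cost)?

Open {D-α, D-γ}: assign each demand point to its cheapest open site.
  R1→D-α 4×2=8, R2→D-γ 3×6=18, R3→D-α 7×3=21, R4→D-α 8×2=16
  bandwidth cost 63, fixed 14 → total 77.
Compare {D-α}: bandwidth cost 72 + fixed 7 = 79.
Compare {D-α, D-β, D-γ}: bandwidth cost 63 + fixed 17 = 80.
Compare {D-α, D-β}: bandwidth cost 72 + fixed 10 = 82.
All other subsets cost ≥ 79. Minimum total cost: 77.

77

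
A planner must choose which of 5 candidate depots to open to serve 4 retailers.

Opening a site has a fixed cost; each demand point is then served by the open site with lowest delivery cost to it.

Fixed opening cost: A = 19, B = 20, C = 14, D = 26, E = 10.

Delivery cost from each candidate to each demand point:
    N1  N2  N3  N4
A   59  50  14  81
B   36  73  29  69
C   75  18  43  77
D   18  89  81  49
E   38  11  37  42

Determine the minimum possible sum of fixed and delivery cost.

134

Open {A, E}: assign each demand point to its cheapest open site.
  N1→E 38, N2→E 11, N3→A 14, N4→E 42
  delivery cost 105, fixed 29 → total 134.
Compare {E}: delivery cost 128 + fixed 10 = 138.
Compare {A, D, E}: delivery cost 85 + fixed 55 = 140.
Compare {D, E}: delivery cost 108 + fixed 36 = 144.
All other subsets cost ≥ 138. Minimum total cost: 134.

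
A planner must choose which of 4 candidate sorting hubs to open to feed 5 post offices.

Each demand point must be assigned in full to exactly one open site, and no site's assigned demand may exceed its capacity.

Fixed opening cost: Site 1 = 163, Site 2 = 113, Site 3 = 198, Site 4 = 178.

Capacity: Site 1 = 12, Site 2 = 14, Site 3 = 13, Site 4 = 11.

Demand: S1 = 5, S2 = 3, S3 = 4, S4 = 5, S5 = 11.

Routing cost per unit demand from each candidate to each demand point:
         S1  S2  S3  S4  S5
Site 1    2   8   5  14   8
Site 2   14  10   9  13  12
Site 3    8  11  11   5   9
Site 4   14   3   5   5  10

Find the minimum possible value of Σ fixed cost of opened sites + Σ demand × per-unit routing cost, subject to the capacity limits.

Open {Site 1, Site 2, Site 4}; cheapest assignment that respects the capacities:
  Site 1 (cap 12, load 9): S1, S3 — cost 5×2 + 4×5 = 30
  Site 2 (cap 14, load 11): S5 — cost 11×12 = 132
  Site 4 (cap 11, load 8): S2, S4 — cost 3×3 + 5×5 = 34
  Shipping 196, fixed 454 → total 650.
  Any other capacity-feasible assignment to {Site 1, Site 2, Site 4} ships for at least 196.
Compare {Site 1, Site 2, Site 3}: its best feasible assignment gives total 685.
Compare {Site 1, Site 3, Site 4}: its best feasible assignment gives total 702.
Every other set of open sites that can feasibly serve all demand totals ≥ 685 even under its best assignment. Minimum: 650.

650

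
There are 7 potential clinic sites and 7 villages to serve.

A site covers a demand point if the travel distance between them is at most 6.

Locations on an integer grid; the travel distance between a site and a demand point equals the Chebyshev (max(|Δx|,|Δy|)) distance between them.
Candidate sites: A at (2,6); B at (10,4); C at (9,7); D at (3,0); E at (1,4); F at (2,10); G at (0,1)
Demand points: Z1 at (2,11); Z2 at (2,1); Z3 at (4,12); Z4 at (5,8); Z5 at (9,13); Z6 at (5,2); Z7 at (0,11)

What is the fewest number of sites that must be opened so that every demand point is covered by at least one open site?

Coverage sets (demand points within 6 of each site):
  A: {Z1, Z2, Z3, Z4, Z6, Z7}
  B: {Z4, Z6}
  C: {Z3, Z4, Z5, Z6}
  D: {Z2, Z6}
  E: {Z2, Z4, Z6}
  F: {Z1, Z3, Z4, Z7}
  G: {Z2, Z6}
No single site covers all 7 demand points.
But {A, C} covers everything, so the minimum is 2.

2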